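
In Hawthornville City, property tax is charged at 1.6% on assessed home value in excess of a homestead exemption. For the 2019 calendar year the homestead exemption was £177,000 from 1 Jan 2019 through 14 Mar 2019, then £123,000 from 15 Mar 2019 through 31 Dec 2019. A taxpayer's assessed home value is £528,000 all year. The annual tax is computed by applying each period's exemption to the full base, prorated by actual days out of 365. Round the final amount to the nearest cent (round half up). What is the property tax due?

£6,307.20

1 Jan – 14 Mar 2019: 73 days, exemption £177,000 → (£528,000 − £177,000) × 1.6% × 73/365 = £1,123.2000
15 Mar – 31 Dec 2019: 292 days, exemption £123,000 → (£528,000 − £123,000) × 1.6% × 292/365 = £5,184.0000
Total = £6,307.2000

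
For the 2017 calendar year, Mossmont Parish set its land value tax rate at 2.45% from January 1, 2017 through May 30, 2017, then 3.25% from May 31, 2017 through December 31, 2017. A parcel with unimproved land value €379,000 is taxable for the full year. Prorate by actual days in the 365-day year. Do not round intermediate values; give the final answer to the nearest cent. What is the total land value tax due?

January 1 – May 30, 2017: 150 days at 2.45% → €379,000 × 2.45% × 150/365 = €3,815.9589
May 31 – December 31, 2017: 215 days at 3.25% → €379,000 × 3.25% × 215/365 = €7,255.5137
Total = €11,071.4726

€11,071.47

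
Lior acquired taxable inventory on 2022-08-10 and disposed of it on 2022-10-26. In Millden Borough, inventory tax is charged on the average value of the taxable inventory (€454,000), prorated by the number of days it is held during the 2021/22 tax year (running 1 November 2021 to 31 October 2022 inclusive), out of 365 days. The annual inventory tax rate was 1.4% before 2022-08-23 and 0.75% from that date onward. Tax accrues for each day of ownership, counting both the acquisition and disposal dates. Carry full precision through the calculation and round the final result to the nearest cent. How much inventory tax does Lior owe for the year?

€832.75

2022-08-10 to 2022-08-22: 13 days at 1.4% → €454,000 × 1.4% × 13/365 = €226.3781
2022-08-23 to 2022-10-26: 65 days at 0.75% → €454,000 × 0.75% × 65/365 = €606.3699
Total = €832.7479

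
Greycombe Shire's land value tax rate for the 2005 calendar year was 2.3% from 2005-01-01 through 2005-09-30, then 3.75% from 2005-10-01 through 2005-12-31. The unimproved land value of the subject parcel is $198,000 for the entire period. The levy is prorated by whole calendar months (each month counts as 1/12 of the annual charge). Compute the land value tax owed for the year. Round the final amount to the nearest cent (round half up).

$5,271.75

2005-01-01 to 2005-09-30: 9 months at 2.3% → $198,000 × 2.3% × 9/12 = $3,415.5000
2005-10-01 to 2005-12-31: 3 months at 3.75% → $198,000 × 3.75% × 3/12 = $1,856.2500
Total = $5,271.7500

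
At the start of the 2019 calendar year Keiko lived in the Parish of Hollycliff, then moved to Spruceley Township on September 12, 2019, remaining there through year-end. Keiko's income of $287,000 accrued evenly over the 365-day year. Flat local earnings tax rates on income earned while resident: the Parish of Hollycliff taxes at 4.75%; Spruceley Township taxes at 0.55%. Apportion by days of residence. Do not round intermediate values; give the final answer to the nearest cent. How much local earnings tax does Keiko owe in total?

$9,966.76

The Parish of Hollycliff, January 1 – September 11, 2019: 254 days → $287,000 × 4.75% × 254/365 = $9,486.7260
Spruceley Township, September 12 – December 31, 2019: 111 days → $287,000 × 0.55% × 111/365 = $480.0370
Total = $9,966.7630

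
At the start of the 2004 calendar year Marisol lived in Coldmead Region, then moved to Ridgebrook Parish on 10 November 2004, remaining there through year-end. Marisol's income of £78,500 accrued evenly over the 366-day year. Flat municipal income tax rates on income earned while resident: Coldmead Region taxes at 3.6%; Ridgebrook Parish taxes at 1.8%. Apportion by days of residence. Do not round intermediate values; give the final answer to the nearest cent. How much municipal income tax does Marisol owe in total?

£2,625.25

Coldmead Region, 1 January – 9 November 2004: 314 days → £78,500 × 3.6% × 314/366 = £2,424.4918
Ridgebrook Parish, 10 November – 31 December 2004: 52 days → £78,500 × 1.8% × 52/366 = £200.7541
Total = £2,625.2459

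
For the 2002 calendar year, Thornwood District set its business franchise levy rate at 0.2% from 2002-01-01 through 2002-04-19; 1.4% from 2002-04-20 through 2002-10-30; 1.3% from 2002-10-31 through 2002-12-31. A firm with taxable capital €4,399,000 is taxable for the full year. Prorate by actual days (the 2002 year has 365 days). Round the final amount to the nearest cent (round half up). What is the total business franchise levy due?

€45,074.68

2002-01-01 to 2002-04-19: 109 days at 0.2% → €4,399,000 × 0.2% × 109/365 = €2,627.3479
2002-04-20 to 2002-10-30: 194 days at 1.4% → €4,399,000 × 1.4% × 194/365 = €32,733.3808
2002-10-31 to 2002-12-31: 62 days at 1.3% → €4,399,000 × 1.3% × 62/365 = €9,713.9562
Total = €45,074.6849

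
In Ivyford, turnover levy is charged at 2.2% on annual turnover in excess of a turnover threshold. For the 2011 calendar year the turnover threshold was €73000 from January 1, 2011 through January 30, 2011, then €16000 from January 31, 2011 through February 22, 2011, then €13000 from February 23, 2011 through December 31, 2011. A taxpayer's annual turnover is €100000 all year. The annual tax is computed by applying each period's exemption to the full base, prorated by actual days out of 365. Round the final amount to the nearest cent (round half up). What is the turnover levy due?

January 1 – January 30, 2011: 30 days, exemption €73000 → (€100000 − €73000) × 2.2% × 30/365 = €48.8219
January 31 – February 22, 2011: 23 days, exemption €16000 → (€100000 − €16000) × 2.2% × 23/365 = €116.4493
February 23 – December 31, 2011: 312 days, exemption €13000 → (€100000 − €13000) × 2.2% × 312/365 = €1636.0767
Total = €1801.3479

€1801.35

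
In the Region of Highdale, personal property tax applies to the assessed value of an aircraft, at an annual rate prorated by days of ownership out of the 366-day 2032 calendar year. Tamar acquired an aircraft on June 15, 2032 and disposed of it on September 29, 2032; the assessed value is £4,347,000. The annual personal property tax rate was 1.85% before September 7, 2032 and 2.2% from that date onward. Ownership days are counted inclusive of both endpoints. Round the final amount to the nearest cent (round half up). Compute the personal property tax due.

£24,466.72

June 15 – September 6, 2032: 84 days at 1.85% → £4,347,000 × 1.85% × 84/366 = £18,456.9344
September 7 – September 29, 2032: 23 days at 2.2% → £4,347,000 × 2.2% × 23/366 = £6,009.7869
Total = £24,466.7213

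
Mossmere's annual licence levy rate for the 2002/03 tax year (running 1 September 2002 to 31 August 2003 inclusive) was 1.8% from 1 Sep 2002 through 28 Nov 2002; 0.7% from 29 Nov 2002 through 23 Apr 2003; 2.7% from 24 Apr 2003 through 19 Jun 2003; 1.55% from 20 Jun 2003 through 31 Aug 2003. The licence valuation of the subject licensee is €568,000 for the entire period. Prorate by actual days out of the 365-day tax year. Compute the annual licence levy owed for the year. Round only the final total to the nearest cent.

€8,239.11

1 Sep – 28 Nov 2002: 89 days at 1.8% → €568,000 × 1.8% × 89/365 = €2,492.9753
29 Nov 2002 – 23 Apr 2003: 146 days at 0.7% → €568,000 × 0.7% × 146/365 = €1,590.4000
24 Apr – 19 Jun 2003: 57 days at 2.7% → €568,000 × 2.7% × 57/365 = €2,394.9370
20 Jun – 31 Aug 2003: 73 days at 1.55% → €568,000 × 1.55% × 73/365 = €1,760.8000
Total = €8,239.1123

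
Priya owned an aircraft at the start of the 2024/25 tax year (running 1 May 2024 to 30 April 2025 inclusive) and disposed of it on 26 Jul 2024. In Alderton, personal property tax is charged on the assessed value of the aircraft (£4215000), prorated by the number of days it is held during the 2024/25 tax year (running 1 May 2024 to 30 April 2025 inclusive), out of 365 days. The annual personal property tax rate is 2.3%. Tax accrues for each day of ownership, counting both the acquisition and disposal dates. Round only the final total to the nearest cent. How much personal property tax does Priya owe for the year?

£23107.44

Days held (1 May – 26 Jul 2024): 87 out of 365
Tax = £4215000 × 2.3% × 87/365 = £23107.4384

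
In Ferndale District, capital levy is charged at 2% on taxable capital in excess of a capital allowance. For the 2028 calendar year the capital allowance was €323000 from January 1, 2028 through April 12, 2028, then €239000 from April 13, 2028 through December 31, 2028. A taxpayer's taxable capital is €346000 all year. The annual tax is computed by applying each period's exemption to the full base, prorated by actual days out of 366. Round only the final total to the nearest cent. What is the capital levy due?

€1667.21

January 1 – April 12, 2028: 103 days, exemption €323000 → (€346000 − €323000) × 2% × 103/366 = €129.4536
April 13 – December 31, 2028: 263 days, exemption €239000 → (€346000 − €239000) × 2% × 263/366 = €1537.7596
Total = €1667.2131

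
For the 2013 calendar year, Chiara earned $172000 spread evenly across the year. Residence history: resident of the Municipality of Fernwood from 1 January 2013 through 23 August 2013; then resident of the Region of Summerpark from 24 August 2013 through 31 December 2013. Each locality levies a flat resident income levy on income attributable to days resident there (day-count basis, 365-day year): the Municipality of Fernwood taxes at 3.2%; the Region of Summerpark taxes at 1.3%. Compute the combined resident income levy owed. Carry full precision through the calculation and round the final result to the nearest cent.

The Municipality of Fernwood, 1 January – 23 August 2013: 235 days → $172000 × 3.2% × 235/365 = $3543.6712
The Region of Summerpark, 24 August – 31 December 2013: 130 days → $172000 × 1.3% × 130/365 = $796.3836
Total = $4340.0548

$4340.05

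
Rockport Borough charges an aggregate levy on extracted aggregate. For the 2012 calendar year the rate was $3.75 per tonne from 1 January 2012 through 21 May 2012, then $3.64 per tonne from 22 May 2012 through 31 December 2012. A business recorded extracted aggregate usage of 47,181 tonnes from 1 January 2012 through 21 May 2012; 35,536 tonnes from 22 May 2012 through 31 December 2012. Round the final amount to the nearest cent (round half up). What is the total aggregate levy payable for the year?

1 January – 21 May 2012: 47,181 tonnes at $3.75/tonne → $176,928.75
22 May – 31 December 2012: 35,536 tonnes at $3.64/tonne → $129,351.04

$306,279.79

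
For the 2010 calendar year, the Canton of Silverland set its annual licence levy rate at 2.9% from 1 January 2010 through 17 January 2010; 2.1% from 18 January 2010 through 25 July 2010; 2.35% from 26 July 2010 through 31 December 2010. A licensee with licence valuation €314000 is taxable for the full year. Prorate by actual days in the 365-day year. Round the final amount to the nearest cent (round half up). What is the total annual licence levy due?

1 January – 17 January 2010: 17 days at 2.9% → €314000 × 2.9% × 17/365 = €424.1151
18 January – 25 July 2010: 189 days at 2.1% → €314000 × 2.1% × 189/365 = €3414.4274
26 July – 31 December 2010: 159 days at 2.35% → €314000 × 2.35% × 159/365 = €3214.4137
Total = €7052.9562

€7052.96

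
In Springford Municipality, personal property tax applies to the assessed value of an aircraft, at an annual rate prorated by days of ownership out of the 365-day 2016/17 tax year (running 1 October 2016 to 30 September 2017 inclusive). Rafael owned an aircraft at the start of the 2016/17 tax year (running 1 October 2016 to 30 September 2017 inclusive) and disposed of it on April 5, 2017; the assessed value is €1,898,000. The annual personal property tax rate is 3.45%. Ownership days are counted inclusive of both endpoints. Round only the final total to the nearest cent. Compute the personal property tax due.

€33,547.80

Days held (October 1, 2016 – April 5, 2017): 187 out of 365
Tax = €1,898,000 × 3.45% × 187/365 = €33,547.8000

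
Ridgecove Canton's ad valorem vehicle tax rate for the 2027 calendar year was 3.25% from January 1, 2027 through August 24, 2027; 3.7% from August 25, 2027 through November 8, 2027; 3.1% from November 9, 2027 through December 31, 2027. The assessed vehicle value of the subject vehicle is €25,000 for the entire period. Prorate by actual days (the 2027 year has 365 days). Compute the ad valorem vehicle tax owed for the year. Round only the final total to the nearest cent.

January 1 – August 24, 2027: 236 days at 3.25% → €25,000 × 3.25% × 236/365 = €525.3425
August 25 – November 8, 2027: 76 days at 3.7% → €25,000 × 3.7% × 76/365 = €192.6027
November 9 – December 31, 2027: 53 days at 3.1% → €25,000 × 3.1% × 53/365 = €112.5342
Total = €830.4795

€830.48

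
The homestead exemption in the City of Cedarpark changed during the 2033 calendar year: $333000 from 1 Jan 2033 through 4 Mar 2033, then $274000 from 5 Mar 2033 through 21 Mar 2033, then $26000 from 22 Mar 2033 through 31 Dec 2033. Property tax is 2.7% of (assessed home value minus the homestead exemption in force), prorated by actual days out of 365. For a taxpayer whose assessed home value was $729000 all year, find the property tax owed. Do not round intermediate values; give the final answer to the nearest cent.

1 Jan – 4 Mar 2033: 63 days, exemption $333000 → ($729000 − $333000) × 2.7% × 63/365 = $1845.4685
5 Mar – 21 Mar 2033: 17 days, exemption $274000 → ($729000 − $274000) × 2.7% × 17/365 = $572.1781
22 Mar – 31 Dec 2033: 285 days, exemption $26000 → ($729000 − $26000) × 2.7% × 285/365 = $14820.7808
Total = $17238.4274

$17238.43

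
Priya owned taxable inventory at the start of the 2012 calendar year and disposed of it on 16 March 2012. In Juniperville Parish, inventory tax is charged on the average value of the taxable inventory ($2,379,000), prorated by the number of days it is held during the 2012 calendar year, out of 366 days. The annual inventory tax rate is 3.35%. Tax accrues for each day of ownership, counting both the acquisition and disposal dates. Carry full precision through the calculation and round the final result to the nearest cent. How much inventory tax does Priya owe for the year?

$16,549.00

Days held (1 January – 16 March 2012): 76 out of 366
Tax = $2,379,000 × 3.35% × 76/366 = $16,549.0000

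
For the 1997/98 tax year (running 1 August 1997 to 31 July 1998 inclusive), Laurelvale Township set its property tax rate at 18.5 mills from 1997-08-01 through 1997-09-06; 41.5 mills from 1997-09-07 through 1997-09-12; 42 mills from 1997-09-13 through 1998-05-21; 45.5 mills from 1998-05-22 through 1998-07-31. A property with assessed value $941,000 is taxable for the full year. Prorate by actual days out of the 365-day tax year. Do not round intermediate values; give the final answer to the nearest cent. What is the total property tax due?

$37,913.28

1997-08-01 to 1997-09-06: 37 days at 18.5 mills → $941,000 × 1.85% × 37/365 = $1,764.6973
1997-09-07 to 1997-09-12: 6 days at 41.5 mills → $941,000 × 4.15% × 6/365 = $641.9425
1997-09-13 to 1998-05-21: 251 days at 42 mills → $941,000 × 4.2% × 251/365 = $27,178.1425
1998-05-22 to 1998-07-31: 71 days at 45.5 mills → $941,000 × 4.55% × 71/365 = $8,328.4945
Total = $37,913.2767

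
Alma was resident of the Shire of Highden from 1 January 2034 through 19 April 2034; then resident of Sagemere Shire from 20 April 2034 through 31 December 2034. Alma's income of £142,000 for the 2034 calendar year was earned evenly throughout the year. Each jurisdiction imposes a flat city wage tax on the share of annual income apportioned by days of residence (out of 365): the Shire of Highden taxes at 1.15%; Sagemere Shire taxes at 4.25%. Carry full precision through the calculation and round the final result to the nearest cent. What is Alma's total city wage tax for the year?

The Shire of Highden, 1 January – 19 April 2034: 109 days → £142,000 × 1.15% × 109/365 = £487.6630
Sagemere Shire, 20 April – 31 December 2034: 256 days → £142,000 × 4.25% × 256/365 = £4,232.7671
Total = £4,720.4301

£4,720.43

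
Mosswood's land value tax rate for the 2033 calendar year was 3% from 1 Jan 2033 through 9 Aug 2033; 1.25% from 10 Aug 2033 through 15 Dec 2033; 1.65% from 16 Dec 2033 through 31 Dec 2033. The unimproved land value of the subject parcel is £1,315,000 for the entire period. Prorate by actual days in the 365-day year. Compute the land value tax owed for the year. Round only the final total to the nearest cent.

1 Jan – 9 Aug 2033: 221 days at 3% → £1,315,000 × 3% × 221/365 = £23,886.1644
10 Aug – 15 Dec 2033: 128 days at 1.25% → £1,315,000 × 1.25% × 128/365 = £5,764.3836
16 Dec – 31 Dec 2033: 16 days at 1.65% → £1,315,000 × 1.65% × 16/365 = £951.1233
Total = £30,601.6712

£30,601.67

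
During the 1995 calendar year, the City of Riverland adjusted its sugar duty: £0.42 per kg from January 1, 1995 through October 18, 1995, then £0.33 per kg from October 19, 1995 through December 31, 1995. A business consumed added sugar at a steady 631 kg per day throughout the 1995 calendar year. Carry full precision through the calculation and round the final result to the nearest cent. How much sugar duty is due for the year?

January 1 – October 18, 1995: 291 days × 631 kg/day = 183,621 kg at £0.42/kg → £77,120.82
October 19 – December 31, 1995: 74 days × 631 kg/day = 46,694 kg at £0.33/kg → £15,409.02

£92,529.84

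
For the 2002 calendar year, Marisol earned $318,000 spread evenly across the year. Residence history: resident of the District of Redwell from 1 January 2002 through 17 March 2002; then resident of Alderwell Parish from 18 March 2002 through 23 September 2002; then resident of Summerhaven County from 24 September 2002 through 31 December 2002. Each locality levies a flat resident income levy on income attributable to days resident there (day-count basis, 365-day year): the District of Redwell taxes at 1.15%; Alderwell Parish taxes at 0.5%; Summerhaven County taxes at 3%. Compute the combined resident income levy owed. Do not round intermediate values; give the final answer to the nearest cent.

$4,176.69

The District of Redwell, 1 January – 17 March 2002: 76 days → $318,000 × 1.15% × 76/365 = $761.4575
Alderwell Parish, 18 March – 23 September 2002: 190 days → $318,000 × 0.5% × 190/365 = $827.6712
Summerhaven County, 24 September – 31 December 2002: 99 days → $318,000 × 3% × 99/365 = $2,587.5616
Total = $4,176.6904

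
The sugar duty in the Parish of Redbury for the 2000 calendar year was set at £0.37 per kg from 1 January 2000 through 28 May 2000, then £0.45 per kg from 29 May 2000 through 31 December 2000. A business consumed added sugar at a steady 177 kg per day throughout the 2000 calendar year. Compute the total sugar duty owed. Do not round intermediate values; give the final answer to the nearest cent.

1 January – 28 May 2000: 149 days × 177 kg/day = 26,373 kg at £0.37/kg → £9,758.01
29 May – 31 December 2000: 217 days × 177 kg/day = 38,409 kg at £0.45/kg → £17,284.05

£27,042.06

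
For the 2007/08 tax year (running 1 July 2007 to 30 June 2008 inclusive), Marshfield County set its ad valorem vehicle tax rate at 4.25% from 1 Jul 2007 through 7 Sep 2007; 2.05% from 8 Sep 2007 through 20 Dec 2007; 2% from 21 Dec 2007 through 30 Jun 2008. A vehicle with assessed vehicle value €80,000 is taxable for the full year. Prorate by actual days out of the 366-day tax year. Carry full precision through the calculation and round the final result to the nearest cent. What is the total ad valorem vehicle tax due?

€1,950.71

1 Jul – 7 Sep 2007: 69 days at 4.25% → €80,000 × 4.25% × 69/366 = €640.9836
8 Sep – 20 Dec 2007: 104 days at 2.05% → €80,000 × 2.05% × 104/366 = €466.0109
21 Dec 2007 – 30 Jun 2008: 193 days at 2% → €80,000 × 2% × 193/366 = €843.7158
Total = €1,950.7104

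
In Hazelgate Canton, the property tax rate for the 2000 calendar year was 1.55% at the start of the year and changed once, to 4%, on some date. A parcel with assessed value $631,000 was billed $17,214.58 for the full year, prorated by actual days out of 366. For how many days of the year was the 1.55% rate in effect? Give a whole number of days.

190 days

Let d = days at the first rate; then 366 − d days at the second rate.
$631,000 × [1.55%·d + 4%·(366−d)] / 366 = $17,214.58
Solving gives d = 190, so the new rate took effect on July 9, 2000.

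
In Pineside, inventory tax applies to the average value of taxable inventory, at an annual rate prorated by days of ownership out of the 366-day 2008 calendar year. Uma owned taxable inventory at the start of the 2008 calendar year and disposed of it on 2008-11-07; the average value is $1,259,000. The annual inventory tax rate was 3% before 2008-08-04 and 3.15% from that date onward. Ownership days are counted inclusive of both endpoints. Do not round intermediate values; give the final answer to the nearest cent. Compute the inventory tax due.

2008-01-01 to 2008-08-03: 216 days at 3% → $1,259,000 × 3% × 216/366 = $22,290.4918
2008-08-04 to 2008-11-07: 96 days at 3.15% → $1,259,000 × 3.15% × 96/366 = $10,402.2295
Total = $32,692.7213

$32,692.72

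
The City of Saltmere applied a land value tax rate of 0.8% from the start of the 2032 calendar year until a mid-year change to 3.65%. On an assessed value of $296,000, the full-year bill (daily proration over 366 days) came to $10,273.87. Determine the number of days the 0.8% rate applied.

23 days

Let d = days at the first rate; then 366 − d days at the second rate.
$296,000 × [0.8%·d + 3.65%·(366−d)] / 366 = $10,273.87
Solving gives d = 23, so the new rate took effect on January 24, 2032.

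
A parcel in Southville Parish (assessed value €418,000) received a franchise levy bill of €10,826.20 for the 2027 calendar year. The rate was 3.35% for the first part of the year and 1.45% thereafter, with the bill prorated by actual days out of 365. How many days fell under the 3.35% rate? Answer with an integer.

219 days

Let d = days at the first rate; then 365 − d days at the second rate.
€418,000 × [3.35%·d + 1.45%·(365−d)] / 365 = €10,826.20
Solving gives d = 219, so the new rate took effect on August 8, 2027.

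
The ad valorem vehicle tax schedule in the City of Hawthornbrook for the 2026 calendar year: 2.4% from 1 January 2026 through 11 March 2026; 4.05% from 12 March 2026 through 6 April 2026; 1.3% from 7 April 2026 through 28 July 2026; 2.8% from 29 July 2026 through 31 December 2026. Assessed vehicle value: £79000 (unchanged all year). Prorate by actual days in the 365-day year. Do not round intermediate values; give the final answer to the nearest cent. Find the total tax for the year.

1 January – 11 March 2026: 70 days at 2.4% → £79000 × 2.4% × 70/365 = £363.6164
12 March – 6 April 2026: 26 days at 4.05% → £79000 × 4.05% × 26/365 = £227.9096
7 April – 28 July 2026: 113 days at 1.3% → £79000 × 1.3% × 113/365 = £317.9479
29 July – 31 December 2026: 156 days at 2.8% → £79000 × 2.8% × 156/365 = £945.4027
Total = £1854.8767

£1854.88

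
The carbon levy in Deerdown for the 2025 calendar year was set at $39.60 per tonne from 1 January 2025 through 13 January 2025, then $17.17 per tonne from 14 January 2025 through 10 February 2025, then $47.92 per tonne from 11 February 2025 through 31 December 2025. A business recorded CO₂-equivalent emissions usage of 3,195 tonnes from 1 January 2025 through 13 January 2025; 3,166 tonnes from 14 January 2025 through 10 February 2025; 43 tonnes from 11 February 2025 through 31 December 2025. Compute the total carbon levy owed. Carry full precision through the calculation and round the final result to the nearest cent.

$182942.78

1 January – 13 January 2025: 3,195 tonnes at $39.60/tonne → $126522.00
14 January – 10 February 2025: 3,166 tonnes at $17.17/tonne → $54360.22
11 February – 31 December 2025: 43 tonnes at $47.92/tonne → $2060.56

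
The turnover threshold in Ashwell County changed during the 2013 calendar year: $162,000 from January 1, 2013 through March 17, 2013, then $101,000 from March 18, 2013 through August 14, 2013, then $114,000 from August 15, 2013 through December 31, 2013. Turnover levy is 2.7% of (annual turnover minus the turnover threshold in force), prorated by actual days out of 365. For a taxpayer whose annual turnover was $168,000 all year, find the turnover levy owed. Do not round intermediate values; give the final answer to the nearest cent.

$1,332.39

January 1 – March 17, 2013: 76 days, exemption $162,000 → ($168,000 − $162,000) × 2.7% × 76/365 = $33.7315
March 18 – August 14, 2013: 150 days, exemption $101,000 → ($168,000 − $101,000) × 2.7% × 150/365 = $743.4247
August 15 – December 31, 2013: 139 days, exemption $114,000 → ($168,000 − $114,000) × 2.7% × 139/365 = $555.2384
Total = $1,332.3945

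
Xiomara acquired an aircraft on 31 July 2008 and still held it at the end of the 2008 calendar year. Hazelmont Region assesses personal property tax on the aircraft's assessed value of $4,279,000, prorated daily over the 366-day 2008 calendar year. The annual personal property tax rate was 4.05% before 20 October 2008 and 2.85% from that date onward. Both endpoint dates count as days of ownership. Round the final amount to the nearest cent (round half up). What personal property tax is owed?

31 July – 19 October 2008: 81 days at 4.05% → $4,279,000 × 4.05% × 81/366 = $38,353.1680
20 October – 31 December 2008: 73 days at 2.85% → $4,279,000 × 2.85% × 73/366 = $24,323.6598
Total = $62,676.8279

$62,676.83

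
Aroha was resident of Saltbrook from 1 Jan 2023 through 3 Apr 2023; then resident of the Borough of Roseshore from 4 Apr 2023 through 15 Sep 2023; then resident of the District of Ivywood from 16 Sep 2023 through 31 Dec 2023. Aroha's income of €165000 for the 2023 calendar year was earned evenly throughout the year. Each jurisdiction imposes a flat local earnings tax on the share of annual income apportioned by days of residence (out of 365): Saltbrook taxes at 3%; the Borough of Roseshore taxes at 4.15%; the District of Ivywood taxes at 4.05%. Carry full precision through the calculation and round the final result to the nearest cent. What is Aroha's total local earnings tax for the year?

€6315.66

Saltbrook, 1 Jan – 3 Apr 2023: 93 days → €165000 × 3% × 93/365 = €1261.2329
The Borough of Roseshore, 4 Apr – 15 Sep 2023: 165 days → €165000 × 4.15% × 165/365 = €3095.4452
The District of Ivywood, 16 Sep – 31 Dec 2023: 107 days → €165000 × 4.05% × 107/365 = €1958.9795
Total = €6315.6575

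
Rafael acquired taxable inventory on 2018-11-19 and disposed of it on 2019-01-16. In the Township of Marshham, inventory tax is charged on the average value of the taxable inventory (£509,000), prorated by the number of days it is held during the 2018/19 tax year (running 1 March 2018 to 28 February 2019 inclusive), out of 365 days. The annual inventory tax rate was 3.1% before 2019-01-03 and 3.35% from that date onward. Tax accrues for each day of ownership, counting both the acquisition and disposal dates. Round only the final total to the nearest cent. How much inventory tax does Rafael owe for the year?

2018-11-19 to 2019-01-02: 45 days at 3.1% → £509,000 × 3.1% × 45/365 = £1,945.3562
2019-01-03 to 2019-01-16: 14 days at 3.35% → £509,000 × 3.35% × 14/365 = £654.0301
Total = £2,599.3863

£2,599.39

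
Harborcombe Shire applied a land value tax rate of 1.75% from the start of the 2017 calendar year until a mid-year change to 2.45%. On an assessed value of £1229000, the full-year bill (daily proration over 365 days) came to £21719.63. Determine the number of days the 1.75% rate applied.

Let d = days at the first rate; then 365 − d days at the second rate.
£1229000 × [1.75%·d + 2.45%·(365−d)] / 365 = £21719.63
Solving gives d = 356, so the new rate took effect on December 23, 2017.

356 days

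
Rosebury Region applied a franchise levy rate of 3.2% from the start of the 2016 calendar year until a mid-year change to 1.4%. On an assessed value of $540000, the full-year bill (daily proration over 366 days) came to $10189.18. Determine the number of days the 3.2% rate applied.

99 days

Let d = days at the first rate; then 366 − d days at the second rate.
$540000 × [3.2%·d + 1.4%·(366−d)] / 366 = $10189.18
Solving gives d = 99, so the new rate took effect on 9 April 2016.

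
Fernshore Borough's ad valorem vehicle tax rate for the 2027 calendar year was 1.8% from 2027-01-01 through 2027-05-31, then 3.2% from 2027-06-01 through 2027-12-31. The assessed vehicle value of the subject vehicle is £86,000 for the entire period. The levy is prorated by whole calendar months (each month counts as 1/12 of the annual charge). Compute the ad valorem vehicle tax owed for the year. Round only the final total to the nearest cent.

2027-01-01 to 2027-05-31: 5 months at 1.8% → £86,000 × 1.8% × 5/12 = £645.0000
2027-06-01 to 2027-12-31: 7 months at 3.2% → £86,000 × 3.2% × 7/12 = £1,605.3333
Total = £2,250.3333

£2,250.33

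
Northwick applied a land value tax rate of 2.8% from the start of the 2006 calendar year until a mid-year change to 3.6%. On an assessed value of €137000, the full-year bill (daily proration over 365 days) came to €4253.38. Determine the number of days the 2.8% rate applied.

Let d = days at the first rate; then 365 − d days at the second rate.
€137000 × [2.8%·d + 3.6%·(365−d)] / 365 = €4253.38
Solving gives d = 226, so the new rate took effect on 15 Aug 2006.

226 days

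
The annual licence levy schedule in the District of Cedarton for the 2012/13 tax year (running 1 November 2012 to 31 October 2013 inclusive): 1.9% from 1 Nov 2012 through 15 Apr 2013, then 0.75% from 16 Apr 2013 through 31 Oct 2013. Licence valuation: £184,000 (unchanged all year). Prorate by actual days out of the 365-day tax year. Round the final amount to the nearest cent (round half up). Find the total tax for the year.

£2,342.35

1 Nov 2012 – 15 Apr 2013: 166 days at 1.9% → £184,000 × 1.9% × 166/365 = £1,589.9616
16 Apr – 31 Oct 2013: 199 days at 0.75% → £184,000 × 0.75% × 199/365 = £752.3836
Total = £2,342.3452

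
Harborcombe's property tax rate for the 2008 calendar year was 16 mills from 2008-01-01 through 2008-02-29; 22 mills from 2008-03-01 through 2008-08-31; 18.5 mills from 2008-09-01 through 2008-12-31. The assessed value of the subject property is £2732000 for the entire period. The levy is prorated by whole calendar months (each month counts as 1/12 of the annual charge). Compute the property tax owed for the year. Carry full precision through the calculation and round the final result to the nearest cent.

£54184.67

2008-01-01 to 2008-02-29: 2 months at 16 mills → £2732000 × 1.6% × 2/12 = £7285.3333
2008-03-01 to 2008-08-31: 6 months at 22 mills → £2732000 × 2.2% × 6/12 = £30052.0000
2008-09-01 to 2008-12-31: 4 months at 18.5 mills → £2732000 × 1.85% × 4/12 = £16847.3333
Total = £54184.6667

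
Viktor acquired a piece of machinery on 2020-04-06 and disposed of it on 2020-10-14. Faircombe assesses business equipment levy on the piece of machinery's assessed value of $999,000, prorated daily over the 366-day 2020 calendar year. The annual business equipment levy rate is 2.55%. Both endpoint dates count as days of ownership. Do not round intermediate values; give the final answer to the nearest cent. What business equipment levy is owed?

$13,363.67

Days held (2020-04-06 to 2020-10-14): 192 out of 366
Tax = $999,000 × 2.55% × 192/366 = $13,363.6721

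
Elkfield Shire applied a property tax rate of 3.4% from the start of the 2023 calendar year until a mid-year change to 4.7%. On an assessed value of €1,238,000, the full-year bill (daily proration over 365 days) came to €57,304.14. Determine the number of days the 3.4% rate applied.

Let d = days at the first rate; then 365 − d days at the second rate.
€1,238,000 × [3.4%·d + 4.7%·(365−d)] / 365 = €57,304.14
Solving gives d = 20, so the new rate took effect on 21 January 2023.

20 days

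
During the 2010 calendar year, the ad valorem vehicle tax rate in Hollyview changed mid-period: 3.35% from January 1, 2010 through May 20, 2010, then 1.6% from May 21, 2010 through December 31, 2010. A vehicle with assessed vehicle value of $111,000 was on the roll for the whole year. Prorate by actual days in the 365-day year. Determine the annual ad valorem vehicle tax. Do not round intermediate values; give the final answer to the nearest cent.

January 1 – May 20, 2010: 140 days at 3.35% → $111,000 × 3.35% × 140/365 = $1,426.2740
May 21 – December 31, 2010: 225 days at 1.6% → $111,000 × 1.6% × 225/365 = $1,094.7945
Total = $2,521.0685

$2,521.07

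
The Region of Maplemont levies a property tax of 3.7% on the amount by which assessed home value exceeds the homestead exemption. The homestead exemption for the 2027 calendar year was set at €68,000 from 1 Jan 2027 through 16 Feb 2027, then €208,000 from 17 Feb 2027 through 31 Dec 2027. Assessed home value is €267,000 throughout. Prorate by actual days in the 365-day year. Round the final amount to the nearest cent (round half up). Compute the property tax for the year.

€2,850.01

1 Jan – 16 Feb 2027: 47 days, exemption €68,000 → (€267,000 − €68,000) × 3.7% × 47/365 = €948.1123
17 Feb – 31 Dec 2027: 318 days, exemption €208,000 → (€267,000 − €208,000) × 3.7% × 318/365 = €1,901.9014
Total = €2,850.0137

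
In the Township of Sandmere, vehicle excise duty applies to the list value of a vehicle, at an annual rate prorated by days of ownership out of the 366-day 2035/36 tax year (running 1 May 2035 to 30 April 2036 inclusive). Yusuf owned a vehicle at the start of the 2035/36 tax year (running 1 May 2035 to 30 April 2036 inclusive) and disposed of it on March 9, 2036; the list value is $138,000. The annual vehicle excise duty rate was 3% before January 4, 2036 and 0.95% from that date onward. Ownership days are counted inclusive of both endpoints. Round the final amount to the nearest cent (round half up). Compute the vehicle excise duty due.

May 1, 2035 – January 3, 2036: 248 days at 3% → $138,000 × 3% × 248/366 = $2,805.2459
January 4 – March 9, 2036: 66 days at 0.95% → $138,000 × 0.95% × 66/366 = $236.4098
Total = $3,041.6557

$3,041.66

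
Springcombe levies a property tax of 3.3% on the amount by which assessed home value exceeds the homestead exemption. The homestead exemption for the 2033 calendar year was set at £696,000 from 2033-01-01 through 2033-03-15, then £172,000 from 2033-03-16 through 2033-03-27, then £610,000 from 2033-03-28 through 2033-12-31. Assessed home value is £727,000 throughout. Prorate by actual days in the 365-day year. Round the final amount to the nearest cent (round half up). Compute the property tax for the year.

£3,760.82

2033-01-01 to 2033-03-15: 74 days, exemption £696,000 → (£727,000 − £696,000) × 3.3% × 74/365 = £207.4027
2033-03-16 to 2033-03-27: 12 days, exemption £172,000 → (£727,000 − £172,000) × 3.3% × 12/365 = £602.1370
2033-03-28 to 2033-12-31: 279 days, exemption £610,000 → (£727,000 − £610,000) × 3.3% × 279/365 = £2,951.2849
Total = £3,760.8247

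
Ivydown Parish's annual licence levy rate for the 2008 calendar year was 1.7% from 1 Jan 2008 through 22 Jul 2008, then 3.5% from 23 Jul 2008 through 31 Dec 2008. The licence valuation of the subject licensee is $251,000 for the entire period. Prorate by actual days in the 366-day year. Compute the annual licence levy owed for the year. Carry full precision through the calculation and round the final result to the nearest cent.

$6,266.77

1 Jan – 22 Jul 2008: 204 days at 1.7% → $251,000 × 1.7% × 204/366 = $2,378.3279
23 Jul – 31 Dec 2008: 162 days at 3.5% → $251,000 × 3.5% × 162/366 = $3,888.4426
Total = $6,266.7705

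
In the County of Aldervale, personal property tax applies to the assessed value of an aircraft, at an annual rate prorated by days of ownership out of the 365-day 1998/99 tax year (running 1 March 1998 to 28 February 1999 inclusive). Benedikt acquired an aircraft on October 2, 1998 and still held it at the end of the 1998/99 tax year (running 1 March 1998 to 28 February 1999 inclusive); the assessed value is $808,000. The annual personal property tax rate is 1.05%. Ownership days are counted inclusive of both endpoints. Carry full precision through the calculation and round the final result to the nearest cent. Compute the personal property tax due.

Days held (October 2, 1998 – February 28, 1999): 150 out of 365
Tax = $808,000 × 1.05% × 150/365 = $3,486.5753

$3,486.58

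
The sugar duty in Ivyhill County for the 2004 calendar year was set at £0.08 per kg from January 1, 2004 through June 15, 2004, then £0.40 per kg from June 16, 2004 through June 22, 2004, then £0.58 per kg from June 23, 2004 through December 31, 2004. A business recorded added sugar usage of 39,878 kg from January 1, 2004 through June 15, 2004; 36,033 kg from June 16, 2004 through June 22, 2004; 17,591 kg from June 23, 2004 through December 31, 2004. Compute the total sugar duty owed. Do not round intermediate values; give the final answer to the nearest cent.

January 1 – June 15, 2004: 39,878 kg at £0.08/kg → £3190.24
June 16 – June 22, 2004: 36,033 kg at £0.40/kg → £14413.20
June 23 – December 31, 2004: 17,591 kg at £0.58/kg → £10202.78

£27806.22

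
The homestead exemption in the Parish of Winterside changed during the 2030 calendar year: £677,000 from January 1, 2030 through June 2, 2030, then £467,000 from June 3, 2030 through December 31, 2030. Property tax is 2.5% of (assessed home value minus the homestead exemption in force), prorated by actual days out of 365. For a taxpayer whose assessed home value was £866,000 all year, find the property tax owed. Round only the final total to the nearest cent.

£7,774.32

January 1 – June 2, 2030: 153 days, exemption £677,000 → (£866,000 − £677,000) × 2.5% × 153/365 = £1,980.6164
June 3 – December 31, 2030: 212 days, exemption £467,000 → (£866,000 − £467,000) × 2.5% × 212/365 = £5,793.6986
Total = £7,774.3151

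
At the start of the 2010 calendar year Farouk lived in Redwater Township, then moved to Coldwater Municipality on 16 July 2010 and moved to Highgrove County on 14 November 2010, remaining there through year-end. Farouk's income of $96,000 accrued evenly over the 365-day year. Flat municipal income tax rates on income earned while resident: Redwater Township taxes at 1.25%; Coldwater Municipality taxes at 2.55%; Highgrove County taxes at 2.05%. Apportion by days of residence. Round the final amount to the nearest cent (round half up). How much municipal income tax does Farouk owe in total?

Redwater Township, 1 January – 15 July 2010: 196 days → $96,000 × 1.25% × 196/365 = $644.3836
Coldwater Municipality, 16 July – 13 November 2010: 121 days → $96,000 × 2.55% × 121/365 = $811.5288
Highgrove County, 14 November – 31 December 2010: 48 days → $96,000 × 2.05% × 48/365 = $258.8055
Total = $1,714.7178

$1,714.72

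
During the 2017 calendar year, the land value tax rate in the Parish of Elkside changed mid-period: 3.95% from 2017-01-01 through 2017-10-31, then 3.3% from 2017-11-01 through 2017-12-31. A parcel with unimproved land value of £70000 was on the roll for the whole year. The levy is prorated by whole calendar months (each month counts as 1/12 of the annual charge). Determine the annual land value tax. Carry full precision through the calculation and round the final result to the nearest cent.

2017-01-01 to 2017-10-31: 10 months at 3.95% → £70000 × 3.95% × 10/12 = £2304.1667
2017-11-01 to 2017-12-31: 2 months at 3.3% → £70000 × 3.3% × 2/12 = £385.0000
Total = £2689.1667

£2689.17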